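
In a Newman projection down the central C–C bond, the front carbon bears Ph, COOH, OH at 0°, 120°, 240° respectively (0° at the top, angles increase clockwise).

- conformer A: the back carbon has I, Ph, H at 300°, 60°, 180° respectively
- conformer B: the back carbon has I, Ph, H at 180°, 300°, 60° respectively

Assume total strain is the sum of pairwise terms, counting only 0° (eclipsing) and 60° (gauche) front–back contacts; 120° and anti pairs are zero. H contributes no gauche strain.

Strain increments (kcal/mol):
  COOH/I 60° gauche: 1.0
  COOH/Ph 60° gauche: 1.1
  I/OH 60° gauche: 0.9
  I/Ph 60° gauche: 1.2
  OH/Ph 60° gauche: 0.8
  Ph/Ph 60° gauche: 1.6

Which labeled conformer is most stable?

A (staggered): Ph–I gauche, Ph–Ph gauche, COOH–Ph gauche, OH–I gauche; 1.2 + 1.6 + 1.1 + 0.9 = 4.8 kcal/mol.
B (staggered): Ph–Ph gauche, COOH–I gauche, OH–I gauche, OH–Ph gauche; 1.6 + 1.0 + 0.9 + 0.8 = 4.3 kcal/mol.
B has the lowest total (4.3 kcal/mol).

B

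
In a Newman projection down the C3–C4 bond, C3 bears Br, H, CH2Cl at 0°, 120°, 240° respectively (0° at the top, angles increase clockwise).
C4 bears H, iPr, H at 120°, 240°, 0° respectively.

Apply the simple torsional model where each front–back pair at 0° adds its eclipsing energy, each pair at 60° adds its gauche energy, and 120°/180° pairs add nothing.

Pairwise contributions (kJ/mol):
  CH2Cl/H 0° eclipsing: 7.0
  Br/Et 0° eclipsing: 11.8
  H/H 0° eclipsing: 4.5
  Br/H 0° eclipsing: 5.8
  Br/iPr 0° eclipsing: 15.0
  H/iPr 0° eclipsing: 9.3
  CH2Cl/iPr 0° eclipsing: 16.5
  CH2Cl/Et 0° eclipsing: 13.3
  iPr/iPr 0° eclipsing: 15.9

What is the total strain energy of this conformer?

26.8 kJ/mol

This conformer (eclipsed): Br–H eclipsed, H–H eclipsed, CH2Cl–iPr eclipsed; 5.8 + 4.5 + 16.5 = 26.8 kJ/mol.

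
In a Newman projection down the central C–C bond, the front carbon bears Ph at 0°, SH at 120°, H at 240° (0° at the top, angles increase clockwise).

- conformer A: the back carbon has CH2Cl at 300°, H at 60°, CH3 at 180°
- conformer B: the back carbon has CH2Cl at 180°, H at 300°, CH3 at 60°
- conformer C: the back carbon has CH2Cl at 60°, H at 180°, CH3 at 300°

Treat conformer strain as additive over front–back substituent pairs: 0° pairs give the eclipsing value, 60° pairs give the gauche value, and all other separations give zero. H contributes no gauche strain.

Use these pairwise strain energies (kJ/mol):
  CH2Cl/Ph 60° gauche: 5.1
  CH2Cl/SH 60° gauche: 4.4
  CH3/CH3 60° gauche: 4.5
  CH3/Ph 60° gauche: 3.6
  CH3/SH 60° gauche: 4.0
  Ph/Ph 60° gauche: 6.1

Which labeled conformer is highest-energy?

A (staggered): Ph–CH2Cl gauche, SH–CH3 gauche; 5.1 + 4.0 = 9.1 kJ/mol.
B (staggered): Ph–CH3 gauche, SH–CH2Cl gauche, SH–CH3 gauche; 3.6 + 4.4 + 4.0 = 12.0 kJ/mol.
C (staggered): Ph–CH2Cl gauche, Ph–CH3 gauche, SH–CH2Cl gauche; 5.1 + 3.6 + 4.4 = 13.1 kJ/mol.
C has the highest total (13.1 kJ/mol).

C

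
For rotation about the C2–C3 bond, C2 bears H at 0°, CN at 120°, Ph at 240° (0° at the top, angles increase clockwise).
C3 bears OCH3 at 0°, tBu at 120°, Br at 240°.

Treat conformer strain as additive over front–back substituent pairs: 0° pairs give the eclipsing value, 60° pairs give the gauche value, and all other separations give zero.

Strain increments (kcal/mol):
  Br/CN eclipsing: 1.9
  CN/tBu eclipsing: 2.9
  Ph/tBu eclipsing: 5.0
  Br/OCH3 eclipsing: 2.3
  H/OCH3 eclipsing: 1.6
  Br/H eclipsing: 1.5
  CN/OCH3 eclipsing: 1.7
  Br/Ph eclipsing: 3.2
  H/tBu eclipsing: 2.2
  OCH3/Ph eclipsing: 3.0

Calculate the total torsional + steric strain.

7.7 kcal/mol

This conformer (eclipsed): H–OCH3 eclipsed, CN–tBu eclipsed, Ph–Br eclipsed; 1.6 + 2.9 + 3.2 = 7.7 kcal/mol.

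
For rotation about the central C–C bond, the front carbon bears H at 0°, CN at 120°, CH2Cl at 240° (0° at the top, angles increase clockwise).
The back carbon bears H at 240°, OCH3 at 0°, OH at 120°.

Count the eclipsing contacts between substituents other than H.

Non-H eclipsing pairs: CN(120°)/OH(120°) — 1 interaction.

1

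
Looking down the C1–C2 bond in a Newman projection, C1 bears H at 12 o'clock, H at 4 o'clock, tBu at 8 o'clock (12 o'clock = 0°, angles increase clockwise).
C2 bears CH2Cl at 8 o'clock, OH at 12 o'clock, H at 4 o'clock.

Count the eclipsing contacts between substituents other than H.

Non-H eclipsing pairs: tBu(240°)/CH2Cl(240°) — 1 interaction.

1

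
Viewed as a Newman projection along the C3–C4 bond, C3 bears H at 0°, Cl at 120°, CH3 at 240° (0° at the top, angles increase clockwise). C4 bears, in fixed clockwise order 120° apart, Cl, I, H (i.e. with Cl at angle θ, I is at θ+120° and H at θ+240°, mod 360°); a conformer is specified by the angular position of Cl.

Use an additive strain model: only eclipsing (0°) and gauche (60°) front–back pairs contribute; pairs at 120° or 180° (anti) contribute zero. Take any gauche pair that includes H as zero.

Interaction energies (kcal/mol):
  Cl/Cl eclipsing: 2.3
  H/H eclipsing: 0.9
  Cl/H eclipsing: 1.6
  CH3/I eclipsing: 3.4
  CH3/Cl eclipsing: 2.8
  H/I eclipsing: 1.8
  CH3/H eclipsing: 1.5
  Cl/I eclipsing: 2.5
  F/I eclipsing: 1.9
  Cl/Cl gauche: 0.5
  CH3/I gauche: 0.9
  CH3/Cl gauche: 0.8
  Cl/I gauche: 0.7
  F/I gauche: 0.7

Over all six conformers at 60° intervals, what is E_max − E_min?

Cl at 0° is eclipsed. H at 0° is eclipsed with Cl at 0° (1.6); Cl at 120° is eclipsed with I at 120° (2.5); CH3 at 240° is eclipsed with H at 240° (1.5). Total 5.6 kcal/mol.
Cl at 60° is staggered. Cl at 120° is gauche with Cl at 60° (0.5); Cl at 120° is gauche with I at 180° (0.7); CH3 at 240° is gauche with I at 180° (0.9). Total 2.1 kcal/mol.
Cl at 120° is eclipsed. H at 0° is eclipsed with H at 0° (0.9); Cl at 120° is eclipsed with Cl at 120° (2.3); CH3 at 240° is eclipsed with I at 240° (3.4). Total 6.6 kcal/mol.
Cl at 180° is staggered. Cl at 120° is gauche with Cl at 180° (0.5); CH3 at 240° is gauche with Cl at 180° (0.8); CH3 at 240° is gauche with I at 300° (0.9). Total 2.2 kcal/mol.
Cl at 240° is eclipsed. H at 0° is eclipsed with I at 0° (1.8); Cl at 120° is eclipsed with H at 120° (1.6); CH3 at 240° is eclipsed with Cl at 240° (2.8). Total 6.2 kcal/mol.
Cl at 300° is staggered. Cl at 120° is gauche with I at 60° (0.7); CH3 at 240° is gauche with Cl at 300° (0.8). Total 1.5 kcal/mol.
Max at 120° (6.6 kcal/mol), min at 300° (1.5 kcal/mol); barrier = 5.1 kcal/mol.

5.1 kcal/mol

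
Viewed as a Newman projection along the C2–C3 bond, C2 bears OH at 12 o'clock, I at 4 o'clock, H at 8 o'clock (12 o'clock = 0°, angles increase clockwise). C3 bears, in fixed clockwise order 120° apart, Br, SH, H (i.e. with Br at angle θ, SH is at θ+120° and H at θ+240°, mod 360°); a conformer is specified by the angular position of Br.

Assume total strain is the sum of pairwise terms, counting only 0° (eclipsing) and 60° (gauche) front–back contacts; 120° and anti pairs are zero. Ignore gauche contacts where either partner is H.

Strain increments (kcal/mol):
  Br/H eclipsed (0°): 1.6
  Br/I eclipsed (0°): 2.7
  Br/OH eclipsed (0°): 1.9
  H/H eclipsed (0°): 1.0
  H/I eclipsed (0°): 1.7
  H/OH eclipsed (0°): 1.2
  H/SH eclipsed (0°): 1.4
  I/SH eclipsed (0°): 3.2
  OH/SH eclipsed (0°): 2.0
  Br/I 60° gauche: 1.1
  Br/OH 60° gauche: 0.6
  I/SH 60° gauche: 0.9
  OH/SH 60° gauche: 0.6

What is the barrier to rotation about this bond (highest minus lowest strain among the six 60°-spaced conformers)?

Br at 0° (eclipsed): OH(0°)/Br(0°) eclipsed 1.9; I(120°)/SH(120°) eclipsed 3.2; H(240°)/H(240°) eclipsed 1.0 → 6.1 kcal/mol.
Br at 60° (staggered): OH(0°)/Br(60°) gauche 0.6; I(120°)/Br(60°) gauche 1.1; I(120°)/SH(180°) gauche 0.9 → 2.6 kcal/mol.
Br at 120° (eclipsed): OH(0°)/H(0°) eclipsed 1.2; I(120°)/Br(120°) eclipsed 2.7; H(240°)/SH(240°) eclipsed 1.4 → 5.3 kcal/mol.
Br at 180° (staggered): OH(0°)/SH(300°) gauche 0.6; I(120°)/Br(180°) gauche 1.1 → 1.7 kcal/mol.
Br at 240° (eclipsed): OH(0°)/SH(0°) eclipsed 2.0; I(120°)/H(120°) eclipsed 1.7; H(240°)/Br(240°) eclipsed 1.6 → 5.3 kcal/mol.
Br at 300° (staggered): OH(0°)/Br(300°) gauche 0.6; OH(0°)/SH(60°) gauche 0.6; I(120°)/SH(60°) gauche 0.9 → 2.1 kcal/mol.
Max at 0° (6.1 kcal/mol), min at 180° (1.7 kcal/mol); barrier = 4.4 kcal/mol.

4.4 kcal/mol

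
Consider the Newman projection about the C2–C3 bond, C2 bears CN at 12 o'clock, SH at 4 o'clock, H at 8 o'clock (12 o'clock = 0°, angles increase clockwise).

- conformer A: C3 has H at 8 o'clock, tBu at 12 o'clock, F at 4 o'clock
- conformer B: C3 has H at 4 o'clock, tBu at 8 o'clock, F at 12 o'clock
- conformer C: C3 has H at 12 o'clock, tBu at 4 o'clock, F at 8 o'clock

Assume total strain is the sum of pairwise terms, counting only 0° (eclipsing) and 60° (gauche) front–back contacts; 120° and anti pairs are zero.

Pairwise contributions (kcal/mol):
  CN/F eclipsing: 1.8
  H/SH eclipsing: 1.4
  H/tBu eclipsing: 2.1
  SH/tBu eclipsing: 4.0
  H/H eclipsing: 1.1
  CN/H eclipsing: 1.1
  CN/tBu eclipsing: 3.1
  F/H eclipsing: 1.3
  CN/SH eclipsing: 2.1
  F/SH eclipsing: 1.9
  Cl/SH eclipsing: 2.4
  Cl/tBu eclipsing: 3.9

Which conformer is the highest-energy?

A (eclipsed): CN–tBu eclipsed, SH–F eclipsed, H–H eclipsed; 3.1 + 1.9 + 1.1 = 6.1 kcal/mol.
B (eclipsed): CN–F eclipsed, SH–H eclipsed, H–tBu eclipsed; 1.8 + 1.4 + 2.1 = 5.3 kcal/mol.
C (eclipsed): CN–H eclipsed, SH–tBu eclipsed, H–F eclipsed; 1.1 + 4.0 + 1.3 = 6.4 kcal/mol.
C has the highest total (6.4 kcal/mol).

C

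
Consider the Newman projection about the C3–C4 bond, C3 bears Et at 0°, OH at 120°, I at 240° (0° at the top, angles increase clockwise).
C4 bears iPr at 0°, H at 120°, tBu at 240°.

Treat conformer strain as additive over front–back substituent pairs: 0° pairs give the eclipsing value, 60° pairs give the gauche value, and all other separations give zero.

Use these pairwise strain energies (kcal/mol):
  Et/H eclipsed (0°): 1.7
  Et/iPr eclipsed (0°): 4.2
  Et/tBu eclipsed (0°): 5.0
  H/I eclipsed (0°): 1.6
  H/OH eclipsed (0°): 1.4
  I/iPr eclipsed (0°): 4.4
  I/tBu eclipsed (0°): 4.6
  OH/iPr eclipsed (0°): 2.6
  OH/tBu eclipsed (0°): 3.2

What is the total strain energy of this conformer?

10.2 kcal/mol

This conformer (eclipsed): Et(0°)/iPr(0°) eclipsed 4.2; OH(120°)/H(120°) eclipsed 1.4; I(240°)/tBu(240°) eclipsed 4.6 → 10.2 kcal/mol.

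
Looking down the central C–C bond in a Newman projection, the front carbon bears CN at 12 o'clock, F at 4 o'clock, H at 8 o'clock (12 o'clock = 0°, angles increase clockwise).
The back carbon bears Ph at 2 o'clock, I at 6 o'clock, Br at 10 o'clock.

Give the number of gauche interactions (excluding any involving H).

Non-H gauche pairs: CN(0°)/Ph(60°); CN(0°)/Br(300°); F(120°)/Ph(60°); F(120°)/I(180°) — 4 interactions.

4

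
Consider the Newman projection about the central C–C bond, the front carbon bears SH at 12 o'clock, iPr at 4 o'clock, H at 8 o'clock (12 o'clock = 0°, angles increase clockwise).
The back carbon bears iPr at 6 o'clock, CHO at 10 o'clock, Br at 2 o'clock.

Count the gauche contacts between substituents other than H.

4

Non-H gauche pairs: SH(0°)/CHO(300°); SH(0°)/Br(60°); iPr(120°)/iPr(180°); iPr(120°)/Br(60°) — 4 interactions.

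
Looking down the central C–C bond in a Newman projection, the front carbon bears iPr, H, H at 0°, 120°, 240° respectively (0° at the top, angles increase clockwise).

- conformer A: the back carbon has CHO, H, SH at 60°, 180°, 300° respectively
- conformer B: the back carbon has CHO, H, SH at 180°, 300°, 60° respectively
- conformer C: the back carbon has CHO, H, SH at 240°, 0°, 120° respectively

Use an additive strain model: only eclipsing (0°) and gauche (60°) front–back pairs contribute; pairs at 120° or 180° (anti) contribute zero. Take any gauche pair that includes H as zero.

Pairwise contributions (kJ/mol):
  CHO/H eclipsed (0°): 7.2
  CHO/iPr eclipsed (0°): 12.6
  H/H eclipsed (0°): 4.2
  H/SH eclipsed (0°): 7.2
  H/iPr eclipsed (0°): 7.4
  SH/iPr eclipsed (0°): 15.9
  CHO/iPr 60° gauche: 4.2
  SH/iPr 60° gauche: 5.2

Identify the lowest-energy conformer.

A (staggered): iPr–CHO gauche, iPr–SH gauche; 4.2 + 5.2 = 9.4 kJ/mol.
B (staggered): iPr–SH gauche; 5.2 = 5.2 kJ/mol.
C (eclipsed): iPr–H eclipsed, H–SH eclipsed, H–CHO eclipsed; 7.4 + 7.2 + 7.2 = 21.8 kJ/mol.
B has the lowest total (5.2 kJ/mol).

B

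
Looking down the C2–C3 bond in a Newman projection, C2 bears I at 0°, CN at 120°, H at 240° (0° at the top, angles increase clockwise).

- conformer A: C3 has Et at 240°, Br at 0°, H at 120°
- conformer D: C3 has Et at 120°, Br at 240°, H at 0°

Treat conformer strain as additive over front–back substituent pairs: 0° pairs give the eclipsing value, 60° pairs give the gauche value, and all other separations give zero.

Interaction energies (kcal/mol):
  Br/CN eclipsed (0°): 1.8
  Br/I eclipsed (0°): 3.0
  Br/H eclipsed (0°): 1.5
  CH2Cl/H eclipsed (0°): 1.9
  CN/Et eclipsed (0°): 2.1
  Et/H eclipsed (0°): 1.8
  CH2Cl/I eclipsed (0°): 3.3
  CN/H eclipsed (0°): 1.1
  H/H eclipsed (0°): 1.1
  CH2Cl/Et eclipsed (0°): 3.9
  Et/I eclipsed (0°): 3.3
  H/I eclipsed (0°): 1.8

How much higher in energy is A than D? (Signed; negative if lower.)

A is eclipsed. I at 0° is eclipsed with Br at 0° (3.0); CN at 120° is eclipsed with H at 120° (1.1); H at 240° is eclipsed with Et at 240° (1.8). Total 5.9 kcal/mol.
D is eclipsed. I at 0° is eclipsed with H at 0° (1.8); CN at 120° is eclipsed with Et at 120° (2.1); H at 240° is eclipsed with Br at 240° (1.5). Total 5.4 kcal/mol.
E(A) − E(D) = 5.9 − 5.4 = +0.5 kcal/mol.

+0.5 kcal/mol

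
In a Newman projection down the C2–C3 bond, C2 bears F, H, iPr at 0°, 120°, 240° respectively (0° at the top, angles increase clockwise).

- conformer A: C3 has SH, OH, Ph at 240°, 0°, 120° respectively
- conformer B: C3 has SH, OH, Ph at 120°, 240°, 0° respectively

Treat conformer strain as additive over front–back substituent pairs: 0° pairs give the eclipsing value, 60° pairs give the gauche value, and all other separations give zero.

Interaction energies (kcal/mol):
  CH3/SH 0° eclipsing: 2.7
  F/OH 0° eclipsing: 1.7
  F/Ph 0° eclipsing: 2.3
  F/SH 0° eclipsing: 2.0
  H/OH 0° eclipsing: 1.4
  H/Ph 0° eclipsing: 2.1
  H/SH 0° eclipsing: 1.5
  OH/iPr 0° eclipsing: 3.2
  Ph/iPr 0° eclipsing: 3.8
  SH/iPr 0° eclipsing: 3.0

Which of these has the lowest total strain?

A

A is eclipsed. F at 0° is eclipsed with OH at 0° (1.7); H at 120° is eclipsed with Ph at 120° (2.1); iPr at 240° is eclipsed with SH at 240° (3.0). Total 6.8 kcal/mol.
B is eclipsed. F at 0° is eclipsed with Ph at 0° (2.3); H at 120° is eclipsed with SH at 120° (1.5); iPr at 240° is eclipsed with OH at 240° (3.2). Total 7.0 kcal/mol.
A has the lowest total (6.8 kcal/mol).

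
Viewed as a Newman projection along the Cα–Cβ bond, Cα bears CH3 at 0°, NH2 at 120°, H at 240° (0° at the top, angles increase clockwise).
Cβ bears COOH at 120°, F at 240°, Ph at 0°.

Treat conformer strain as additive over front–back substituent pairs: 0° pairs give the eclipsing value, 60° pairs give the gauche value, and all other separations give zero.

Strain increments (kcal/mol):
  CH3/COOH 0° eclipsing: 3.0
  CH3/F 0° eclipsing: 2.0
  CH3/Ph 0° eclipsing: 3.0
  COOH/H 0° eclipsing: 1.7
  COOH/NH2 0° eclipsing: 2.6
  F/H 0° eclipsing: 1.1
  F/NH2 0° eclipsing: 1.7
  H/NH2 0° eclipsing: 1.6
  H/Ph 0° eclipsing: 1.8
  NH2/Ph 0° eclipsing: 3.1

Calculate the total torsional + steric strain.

This conformer is eclipsed. CH3 at 0° is eclipsed with Ph at 0° (3.0); NH2 at 120° is eclipsed with COOH at 120° (2.6); H at 240° is eclipsed with F at 240° (1.1). Total 6.7 kcal/mol.

6.7 kcal/mol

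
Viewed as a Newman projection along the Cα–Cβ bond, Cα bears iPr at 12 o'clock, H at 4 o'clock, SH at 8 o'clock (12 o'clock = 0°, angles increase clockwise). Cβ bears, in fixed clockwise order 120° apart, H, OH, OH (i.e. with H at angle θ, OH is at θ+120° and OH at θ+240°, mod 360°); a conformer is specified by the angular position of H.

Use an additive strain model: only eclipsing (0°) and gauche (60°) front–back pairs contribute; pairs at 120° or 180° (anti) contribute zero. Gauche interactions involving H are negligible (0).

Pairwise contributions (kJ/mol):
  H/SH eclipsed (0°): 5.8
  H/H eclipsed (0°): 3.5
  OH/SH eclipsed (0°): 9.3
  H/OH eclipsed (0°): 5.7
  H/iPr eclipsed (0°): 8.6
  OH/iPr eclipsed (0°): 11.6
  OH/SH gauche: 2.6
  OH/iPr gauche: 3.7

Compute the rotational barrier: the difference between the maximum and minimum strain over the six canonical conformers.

18.1 kJ/mol

H at 0° is eclipsed. iPr at 0° is eclipsed with H at 0° (8.6); H at 120° is eclipsed with OH at 120° (5.7); SH at 240° is eclipsed with OH at 240° (9.3). Total 23.6 kJ/mol.
H at 60° is staggered. iPr at 0° is gauche with OH at 300° (3.7); SH at 240° is gauche with OH at 180° (2.6); SH at 240° is gauche with OH at 300° (2.6). Total 8.9 kJ/mol.
H at 120° is eclipsed. iPr at 0° is eclipsed with OH at 0° (11.6); H at 120° is eclipsed with H at 120° (3.5); SH at 240° is eclipsed with OH at 240° (9.3). Total 24.4 kJ/mol.
H at 180° is staggered. iPr at 0° is gauche with OH at 300° (3.7); iPr at 0° is gauche with OH at 60° (3.7); SH at 240° is gauche with OH at 300° (2.6). Total 10.0 kJ/mol.
H at 240° is eclipsed. iPr at 0° is eclipsed with OH at 0° (11.6); H at 120° is eclipsed with OH at 120° (5.7); SH at 240° is eclipsed with H at 240° (5.8). Total 23.1 kJ/mol.
H at 300° is staggered. iPr at 0° is gauche with OH at 60° (3.7); SH at 240° is gauche with OH at 180° (2.6). Total 6.3 kJ/mol.
Max at 120° (24.4 kJ/mol), min at 300° (6.3 kJ/mol); barrier = 18.1 kJ/mol.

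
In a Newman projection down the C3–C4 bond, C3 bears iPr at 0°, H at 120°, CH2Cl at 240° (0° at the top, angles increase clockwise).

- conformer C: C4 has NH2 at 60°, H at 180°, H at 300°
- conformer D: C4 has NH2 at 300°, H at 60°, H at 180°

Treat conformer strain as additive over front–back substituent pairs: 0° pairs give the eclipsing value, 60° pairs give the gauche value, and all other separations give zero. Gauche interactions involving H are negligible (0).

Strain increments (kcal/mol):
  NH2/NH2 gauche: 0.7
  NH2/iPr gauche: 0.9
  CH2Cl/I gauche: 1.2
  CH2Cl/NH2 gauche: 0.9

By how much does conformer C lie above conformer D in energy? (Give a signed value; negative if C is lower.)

-0.9 kcal/mol

C (staggered): iPr–NH2 gauche; 0.9 = 0.9 kcal/mol.
D (staggered): iPr–NH2 gauche, CH2Cl–NH2 gauche; 0.9 + 0.9 = 1.8 kcal/mol.
E(C) − E(D) = 0.9 − 1.8 = -0.9 kcal/mol.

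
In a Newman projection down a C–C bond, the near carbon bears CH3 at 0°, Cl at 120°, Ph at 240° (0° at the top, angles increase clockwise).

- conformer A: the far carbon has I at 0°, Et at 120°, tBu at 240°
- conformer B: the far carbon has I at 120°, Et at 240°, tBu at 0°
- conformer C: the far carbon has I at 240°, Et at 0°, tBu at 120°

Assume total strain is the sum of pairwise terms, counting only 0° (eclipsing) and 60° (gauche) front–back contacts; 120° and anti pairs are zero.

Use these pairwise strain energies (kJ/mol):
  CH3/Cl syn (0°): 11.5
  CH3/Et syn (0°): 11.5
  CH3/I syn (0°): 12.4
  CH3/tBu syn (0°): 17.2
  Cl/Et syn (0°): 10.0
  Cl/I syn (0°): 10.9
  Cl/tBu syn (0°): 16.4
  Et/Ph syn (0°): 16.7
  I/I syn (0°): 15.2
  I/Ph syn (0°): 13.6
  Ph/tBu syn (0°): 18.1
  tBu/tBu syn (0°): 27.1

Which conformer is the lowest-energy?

A

A (eclipsed): CH3–I eclipsed, Cl–Et eclipsed, Ph–tBu eclipsed; 12.4 + 10.0 + 18.1 = 40.5 kJ/mol.
B (eclipsed): CH3–tBu eclipsed, Cl–I eclipsed, Ph–Et eclipsed; 17.2 + 10.9 + 16.7 = 44.8 kJ/mol.
C (eclipsed): CH3–Et eclipsed, Cl–tBu eclipsed, Ph–I eclipsed; 11.5 + 16.4 + 13.6 = 41.5 kJ/mol.
A has the lowest total (40.5 kJ/mol).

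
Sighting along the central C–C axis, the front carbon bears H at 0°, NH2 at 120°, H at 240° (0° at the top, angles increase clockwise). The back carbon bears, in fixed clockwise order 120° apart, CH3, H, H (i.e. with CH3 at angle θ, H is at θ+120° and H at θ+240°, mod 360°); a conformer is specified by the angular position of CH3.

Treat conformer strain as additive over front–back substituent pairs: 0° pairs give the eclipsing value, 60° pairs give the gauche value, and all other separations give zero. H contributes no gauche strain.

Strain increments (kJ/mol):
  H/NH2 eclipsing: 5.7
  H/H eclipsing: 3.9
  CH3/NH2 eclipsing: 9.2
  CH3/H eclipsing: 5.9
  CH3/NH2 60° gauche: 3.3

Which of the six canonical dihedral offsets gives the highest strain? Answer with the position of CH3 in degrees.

CH3 at 0° (eclipsed): H(0°)/CH3(0°) eclipsed 5.9; NH2(120°)/H(120°) eclipsed 5.7; H(240°)/H(240°) eclipsed 3.9 → 15.5 kJ/mol.
CH3 at 60° (staggered): NH2(120°)/CH3(60°) gauche 3.3 → 3.3 kJ/mol.
CH3 at 120° (eclipsed): H(0°)/H(0°) eclipsed 3.9; NH2(120°)/CH3(120°) eclipsed 9.2; H(240°)/H(240°) eclipsed 3.9 → 17.0 kJ/mol.
CH3 at 180° (staggered): NH2(120°)/CH3(180°) gauche 3.3 → 3.3 kJ/mol.
CH3 at 240° (eclipsed): H(0°)/H(0°) eclipsed 3.9; NH2(120°)/H(120°) eclipsed 5.7; H(240°)/CH3(240°) eclipsed 5.9 → 15.5 kJ/mol.
CH3 at 300° (staggered): no non-H gauche contacts → 0.0 kJ/mol.
The maximum (17.0 kJ/mol) occurs with CH3 at 120°.

120°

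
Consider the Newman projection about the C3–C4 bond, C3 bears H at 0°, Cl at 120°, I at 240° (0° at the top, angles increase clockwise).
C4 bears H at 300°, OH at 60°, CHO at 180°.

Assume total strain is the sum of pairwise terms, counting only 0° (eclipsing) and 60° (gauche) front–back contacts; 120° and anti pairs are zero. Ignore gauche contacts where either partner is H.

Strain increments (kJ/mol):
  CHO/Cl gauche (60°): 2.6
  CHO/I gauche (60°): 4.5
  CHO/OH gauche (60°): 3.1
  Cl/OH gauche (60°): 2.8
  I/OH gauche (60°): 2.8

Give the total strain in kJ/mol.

This conformer is staggered. Cl at 120° is gauche with OH at 60° (2.8); Cl at 120° is gauche with CHO at 180° (2.6); I at 240° is gauche with CHO at 180° (4.5). Total 9.9 kJ/mol.

9.9 kJ/mol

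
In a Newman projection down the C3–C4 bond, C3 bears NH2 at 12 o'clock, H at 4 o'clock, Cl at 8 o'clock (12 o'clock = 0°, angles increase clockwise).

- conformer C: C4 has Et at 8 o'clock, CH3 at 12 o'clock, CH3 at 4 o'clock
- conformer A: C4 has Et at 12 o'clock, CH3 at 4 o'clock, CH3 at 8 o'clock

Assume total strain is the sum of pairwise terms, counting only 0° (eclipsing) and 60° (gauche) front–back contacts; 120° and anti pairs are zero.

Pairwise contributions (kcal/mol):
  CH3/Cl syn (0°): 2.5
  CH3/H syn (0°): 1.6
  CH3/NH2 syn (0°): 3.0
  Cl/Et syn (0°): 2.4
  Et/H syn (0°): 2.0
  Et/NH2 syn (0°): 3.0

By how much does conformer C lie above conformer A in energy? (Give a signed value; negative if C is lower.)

-0.1 kcal/mol

C (eclipsed): NH2(0°)/CH3(0°) eclipsed 3.0; H(120°)/CH3(120°) eclipsed 1.6; Cl(240°)/Et(240°) eclipsed 2.4 → 7.0 kcal/mol.
A (eclipsed): NH2(0°)/Et(0°) eclipsed 3.0; H(120°)/CH3(120°) eclipsed 1.6; Cl(240°)/CH3(240°) eclipsed 2.5 → 7.1 kcal/mol.
E(C) − E(A) = 7.0 − 7.1 = -0.1 kcal/mol.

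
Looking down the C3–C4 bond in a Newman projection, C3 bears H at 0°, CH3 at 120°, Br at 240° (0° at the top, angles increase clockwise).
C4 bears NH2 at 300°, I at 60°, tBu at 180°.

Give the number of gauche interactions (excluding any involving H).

Non-H gauche pairs: CH3(120°)/I(60°); CH3(120°)/tBu(180°); Br(240°)/NH2(300°); Br(240°)/tBu(180°) — 4 interactions.

4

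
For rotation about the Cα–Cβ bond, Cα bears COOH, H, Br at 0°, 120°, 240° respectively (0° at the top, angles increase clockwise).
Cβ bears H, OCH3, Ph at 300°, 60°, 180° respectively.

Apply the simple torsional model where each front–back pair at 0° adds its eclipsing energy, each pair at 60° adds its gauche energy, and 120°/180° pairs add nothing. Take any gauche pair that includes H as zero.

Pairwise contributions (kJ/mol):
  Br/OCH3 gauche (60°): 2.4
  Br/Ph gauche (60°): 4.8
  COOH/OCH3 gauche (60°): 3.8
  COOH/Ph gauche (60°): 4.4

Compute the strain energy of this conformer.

8.6 kJ/mol

This conformer is staggered. COOH at 0° is gauche with OCH3 at 60° (3.8); Br at 240° is gauche with Ph at 180° (4.8). Total 8.6 kJ/mol.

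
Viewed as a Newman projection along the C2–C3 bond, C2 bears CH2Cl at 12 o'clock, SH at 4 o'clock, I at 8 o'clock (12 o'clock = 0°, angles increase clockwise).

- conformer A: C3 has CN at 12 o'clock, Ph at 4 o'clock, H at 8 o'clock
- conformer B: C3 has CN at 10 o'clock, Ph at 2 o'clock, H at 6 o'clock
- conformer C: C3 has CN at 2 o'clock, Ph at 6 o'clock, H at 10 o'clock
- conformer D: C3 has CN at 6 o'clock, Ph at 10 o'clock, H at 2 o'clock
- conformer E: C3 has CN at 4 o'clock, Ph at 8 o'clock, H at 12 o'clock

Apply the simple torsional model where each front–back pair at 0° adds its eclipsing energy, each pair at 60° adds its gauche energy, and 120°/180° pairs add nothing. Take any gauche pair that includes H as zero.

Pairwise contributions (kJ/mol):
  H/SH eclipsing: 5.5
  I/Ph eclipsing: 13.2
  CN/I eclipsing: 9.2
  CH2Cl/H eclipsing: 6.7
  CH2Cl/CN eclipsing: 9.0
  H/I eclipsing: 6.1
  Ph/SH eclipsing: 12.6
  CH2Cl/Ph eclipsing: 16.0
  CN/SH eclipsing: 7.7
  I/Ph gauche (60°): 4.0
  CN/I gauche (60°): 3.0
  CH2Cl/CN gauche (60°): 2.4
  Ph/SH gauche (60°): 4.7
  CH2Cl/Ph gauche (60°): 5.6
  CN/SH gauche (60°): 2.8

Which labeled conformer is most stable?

A (eclipsed): CH2Cl–CN eclipsed, SH–Ph eclipsed, I–H eclipsed; 9.0 + 12.6 + 6.1 = 27.7 kJ/mol.
B (staggered): CH2Cl–CN gauche, CH2Cl–Ph gauche, SH–Ph gauche, I–CN gauche; 2.4 + 5.6 + 4.7 + 3.0 = 15.7 kJ/mol.
C (staggered): CH2Cl–CN gauche, SH–CN gauche, SH–Ph gauche, I–Ph gauche; 2.4 + 2.8 + 4.7 + 4.0 = 13.9 kJ/mol.
D (staggered): CH2Cl–Ph gauche, SH–CN gauche, I–CN gauche, I–Ph gauche; 5.6 + 2.8 + 3.0 + 4.0 = 15.4 kJ/mol.
E (eclipsed): CH2Cl–H eclipsed, SH–CN eclipsed, I–Ph eclipsed; 6.7 + 7.7 + 13.2 = 27.6 kJ/mol.
C has the lowest total (13.9 kJ/mol).

C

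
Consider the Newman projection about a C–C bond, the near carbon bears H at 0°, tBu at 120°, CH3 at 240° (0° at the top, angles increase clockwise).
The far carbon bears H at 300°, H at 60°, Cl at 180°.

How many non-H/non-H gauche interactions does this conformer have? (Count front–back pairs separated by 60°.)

2

Non-H gauche pairs: tBu(120°)/Cl(180°); CH3(240°)/Cl(180°) — 2 interactions.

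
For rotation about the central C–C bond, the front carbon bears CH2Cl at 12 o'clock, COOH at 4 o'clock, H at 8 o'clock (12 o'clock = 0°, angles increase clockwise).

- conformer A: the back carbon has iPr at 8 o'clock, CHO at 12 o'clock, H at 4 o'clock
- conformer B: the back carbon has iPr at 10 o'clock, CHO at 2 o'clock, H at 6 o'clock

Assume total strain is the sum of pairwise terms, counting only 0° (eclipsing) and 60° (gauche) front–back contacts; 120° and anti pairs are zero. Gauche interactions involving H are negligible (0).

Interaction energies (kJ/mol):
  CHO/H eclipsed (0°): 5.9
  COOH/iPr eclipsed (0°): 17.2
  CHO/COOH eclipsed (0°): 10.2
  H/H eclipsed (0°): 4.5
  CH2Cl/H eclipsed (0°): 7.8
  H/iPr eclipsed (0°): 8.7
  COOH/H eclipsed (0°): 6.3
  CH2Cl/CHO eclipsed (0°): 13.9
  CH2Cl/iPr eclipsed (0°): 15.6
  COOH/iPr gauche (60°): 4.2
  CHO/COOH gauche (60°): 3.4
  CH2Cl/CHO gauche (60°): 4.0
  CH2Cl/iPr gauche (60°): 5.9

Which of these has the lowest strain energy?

A (eclipsed): CH2Cl–CHO eclipsed, COOH–H eclipsed, H–iPr eclipsed; 13.9 + 6.3 + 8.7 = 28.9 kJ/mol.
B (staggered): CH2Cl–iPr gauche, CH2Cl–CHO gauche, COOH–CHO gauche; 5.9 + 4.0 + 3.4 = 13.3 kJ/mol.
B has the lowest total (13.3 kJ/mol).

B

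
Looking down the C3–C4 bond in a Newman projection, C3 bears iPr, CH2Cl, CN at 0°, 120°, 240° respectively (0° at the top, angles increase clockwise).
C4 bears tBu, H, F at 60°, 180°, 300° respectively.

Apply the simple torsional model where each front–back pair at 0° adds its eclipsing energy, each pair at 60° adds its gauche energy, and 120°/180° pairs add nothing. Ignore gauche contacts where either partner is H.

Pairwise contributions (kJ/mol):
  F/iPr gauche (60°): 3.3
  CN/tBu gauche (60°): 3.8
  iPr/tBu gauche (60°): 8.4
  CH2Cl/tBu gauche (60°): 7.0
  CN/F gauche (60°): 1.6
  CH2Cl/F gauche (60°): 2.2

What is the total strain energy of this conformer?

20.3 kJ/mol

This conformer (staggered): iPr–tBu gauche, iPr–F gauche, CH2Cl–tBu gauche, CN–F gauche; 8.4 + 3.3 + 7.0 + 1.6 = 20.3 kJ/mol.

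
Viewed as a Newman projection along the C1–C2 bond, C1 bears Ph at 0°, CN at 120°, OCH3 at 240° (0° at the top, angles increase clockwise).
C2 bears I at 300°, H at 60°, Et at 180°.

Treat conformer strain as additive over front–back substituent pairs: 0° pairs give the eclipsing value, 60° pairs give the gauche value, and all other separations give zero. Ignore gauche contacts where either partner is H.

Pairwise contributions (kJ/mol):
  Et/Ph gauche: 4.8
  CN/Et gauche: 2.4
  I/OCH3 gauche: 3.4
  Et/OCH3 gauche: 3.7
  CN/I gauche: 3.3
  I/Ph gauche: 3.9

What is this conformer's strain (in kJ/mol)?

This conformer (staggered): Ph(0°)/I(300°) gauche 3.9; CN(120°)/Et(180°) gauche 2.4; OCH3(240°)/I(300°) gauche 3.4; OCH3(240°)/Et(180°) gauche 3.7 → 13.4 kJ/mol.

13.4 kJ/mol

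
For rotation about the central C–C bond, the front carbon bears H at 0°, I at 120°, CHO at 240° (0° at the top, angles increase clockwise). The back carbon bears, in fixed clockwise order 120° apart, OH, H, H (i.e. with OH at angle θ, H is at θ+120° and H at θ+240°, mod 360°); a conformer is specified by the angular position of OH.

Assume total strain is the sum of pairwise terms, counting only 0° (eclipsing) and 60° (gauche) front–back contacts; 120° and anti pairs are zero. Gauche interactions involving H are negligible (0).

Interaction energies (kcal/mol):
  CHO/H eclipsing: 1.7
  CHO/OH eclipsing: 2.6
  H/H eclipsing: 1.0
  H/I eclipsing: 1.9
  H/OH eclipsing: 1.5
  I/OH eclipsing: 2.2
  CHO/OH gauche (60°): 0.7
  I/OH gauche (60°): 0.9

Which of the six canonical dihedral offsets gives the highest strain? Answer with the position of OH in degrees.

OH at 0° is eclipsed. H at 0° is eclipsed with OH at 0° (1.5); I at 120° is eclipsed with H at 120° (1.9); CHO at 240° is eclipsed with H at 240° (1.7). Total 5.1 kcal/mol.
OH at 60° is staggered. I at 120° is gauche with OH at 60° (0.9). Total 0.9 kcal/mol.
OH at 120° is eclipsed. H at 0° is eclipsed with H at 0° (1.0); I at 120° is eclipsed with OH at 120° (2.2); CHO at 240° is eclipsed with H at 240° (1.7). Total 4.9 kcal/mol.
OH at 180° is staggered. I at 120° is gauche with OH at 180° (0.9); CHO at 240° is gauche with OH at 180° (0.7). Total 1.6 kcal/mol.
OH at 240° is eclipsed. H at 0° is eclipsed with H at 0° (1.0); I at 120° is eclipsed with H at 120° (1.9); CHO at 240° is eclipsed with OH at 240° (2.6). Total 5.5 kcal/mol.
OH at 300° is staggered. CHO at 240° is gauche with OH at 300° (0.7). Total 0.7 kcal/mol.
The maximum (5.5 kcal/mol) occurs with OH at 240°.

240°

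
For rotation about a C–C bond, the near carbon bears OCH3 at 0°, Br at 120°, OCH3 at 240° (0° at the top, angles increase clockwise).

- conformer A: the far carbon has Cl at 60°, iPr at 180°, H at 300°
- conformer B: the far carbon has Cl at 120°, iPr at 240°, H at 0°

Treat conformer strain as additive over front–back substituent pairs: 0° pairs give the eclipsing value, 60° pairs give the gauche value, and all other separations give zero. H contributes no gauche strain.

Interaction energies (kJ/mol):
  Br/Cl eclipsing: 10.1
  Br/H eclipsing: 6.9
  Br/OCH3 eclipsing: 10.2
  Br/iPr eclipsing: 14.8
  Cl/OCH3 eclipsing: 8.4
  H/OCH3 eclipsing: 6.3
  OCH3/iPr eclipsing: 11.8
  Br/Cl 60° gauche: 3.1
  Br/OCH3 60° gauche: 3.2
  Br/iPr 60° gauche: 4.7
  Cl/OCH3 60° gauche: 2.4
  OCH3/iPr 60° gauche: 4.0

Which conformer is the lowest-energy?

A

A is staggered. OCH3 at 0° is gauche with Cl at 60° (2.4); Br at 120° is gauche with Cl at 60° (3.1); Br at 120° is gauche with iPr at 180° (4.7); OCH3 at 240° is gauche with iPr at 180° (4.0). Total 14.2 kJ/mol.
B is eclipsed. OCH3 at 0° is eclipsed with H at 0° (6.3); Br at 120° is eclipsed with Cl at 120° (10.1); OCH3 at 240° is eclipsed with iPr at 240° (11.8). Total 28.2 kJ/mol.
A has the lowest total (14.2 kJ/mol).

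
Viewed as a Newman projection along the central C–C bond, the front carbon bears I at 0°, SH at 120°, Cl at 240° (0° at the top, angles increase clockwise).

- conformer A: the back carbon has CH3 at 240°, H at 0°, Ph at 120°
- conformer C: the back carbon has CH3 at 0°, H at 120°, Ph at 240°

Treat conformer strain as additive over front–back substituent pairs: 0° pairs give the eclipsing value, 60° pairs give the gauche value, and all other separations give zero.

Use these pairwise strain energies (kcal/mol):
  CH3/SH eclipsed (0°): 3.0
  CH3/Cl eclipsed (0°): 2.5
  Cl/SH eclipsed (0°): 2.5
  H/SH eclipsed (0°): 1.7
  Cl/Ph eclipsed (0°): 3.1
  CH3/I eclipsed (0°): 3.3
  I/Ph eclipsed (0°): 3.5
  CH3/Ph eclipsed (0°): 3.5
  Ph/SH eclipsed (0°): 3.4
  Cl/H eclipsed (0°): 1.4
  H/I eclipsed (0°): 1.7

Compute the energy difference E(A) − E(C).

A (eclipsed): I(0°)/H(0°) eclipsed 1.7; SH(120°)/Ph(120°) eclipsed 3.4; Cl(240°)/CH3(240°) eclipsed 2.5 → 7.6 kcal/mol.
C (eclipsed): I(0°)/CH3(0°) eclipsed 3.3; SH(120°)/H(120°) eclipsed 1.7; Cl(240°)/Ph(240°) eclipsed 3.1 → 8.1 kcal/mol.
E(A) − E(C) = 7.6 − 8.1 = -0.5 kcal/mol.

-0.5 kcal/mol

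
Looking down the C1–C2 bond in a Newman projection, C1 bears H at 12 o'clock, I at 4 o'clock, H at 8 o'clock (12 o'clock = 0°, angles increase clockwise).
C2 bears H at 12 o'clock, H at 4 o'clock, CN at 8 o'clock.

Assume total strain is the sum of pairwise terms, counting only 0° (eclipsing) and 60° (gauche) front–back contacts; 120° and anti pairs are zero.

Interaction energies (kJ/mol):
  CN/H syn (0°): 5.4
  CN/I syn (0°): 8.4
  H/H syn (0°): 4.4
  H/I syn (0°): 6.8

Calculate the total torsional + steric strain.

16.6 kJ/mol

This conformer is eclipsed. H at 0° is eclipsed with H at 0° (4.4); I at 120° is eclipsed with H at 120° (6.8); H at 240° is eclipsed with CN at 240° (5.4). Total 16.6 kJ/mol.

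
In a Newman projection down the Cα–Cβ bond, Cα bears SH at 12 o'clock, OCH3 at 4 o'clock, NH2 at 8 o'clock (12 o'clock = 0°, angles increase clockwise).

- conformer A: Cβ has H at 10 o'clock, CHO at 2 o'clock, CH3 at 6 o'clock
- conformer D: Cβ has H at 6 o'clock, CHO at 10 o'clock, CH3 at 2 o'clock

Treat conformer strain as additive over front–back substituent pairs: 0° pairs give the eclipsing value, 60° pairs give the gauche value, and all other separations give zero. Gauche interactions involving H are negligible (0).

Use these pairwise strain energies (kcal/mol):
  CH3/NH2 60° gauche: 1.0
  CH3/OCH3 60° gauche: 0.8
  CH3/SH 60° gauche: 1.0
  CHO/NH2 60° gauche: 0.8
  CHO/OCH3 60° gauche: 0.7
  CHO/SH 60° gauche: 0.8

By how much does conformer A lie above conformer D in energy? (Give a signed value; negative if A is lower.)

A (staggered): SH–CHO gauche, OCH3–CHO gauche, OCH3–CH3 gauche, NH2–CH3 gauche; 0.8 + 0.7 + 0.8 + 1.0 = 3.3 kcal/mol.
D (staggered): SH–CHO gauche, SH–CH3 gauche, OCH3–CH3 gauche, NH2–CHO gauche; 0.8 + 1.0 + 0.8 + 0.8 = 3.4 kcal/mol.
E(A) − E(D) = 3.3 − 3.4 = -0.1 kcal/mol.

-0.1 kcal/mol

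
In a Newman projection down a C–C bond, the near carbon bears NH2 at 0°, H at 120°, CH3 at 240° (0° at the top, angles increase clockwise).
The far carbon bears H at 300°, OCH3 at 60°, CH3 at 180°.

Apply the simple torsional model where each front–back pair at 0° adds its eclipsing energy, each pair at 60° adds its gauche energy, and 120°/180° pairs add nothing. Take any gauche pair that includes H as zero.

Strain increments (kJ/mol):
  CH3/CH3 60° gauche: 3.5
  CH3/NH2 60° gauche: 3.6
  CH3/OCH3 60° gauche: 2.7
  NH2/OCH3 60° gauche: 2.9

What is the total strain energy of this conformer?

This conformer is staggered. NH2 at 0° is gauche with OCH3 at 60° (2.9); CH3 at 240° is gauche with CH3 at 180° (3.5). Total 6.4 kJ/mol.

6.4 kJ/mol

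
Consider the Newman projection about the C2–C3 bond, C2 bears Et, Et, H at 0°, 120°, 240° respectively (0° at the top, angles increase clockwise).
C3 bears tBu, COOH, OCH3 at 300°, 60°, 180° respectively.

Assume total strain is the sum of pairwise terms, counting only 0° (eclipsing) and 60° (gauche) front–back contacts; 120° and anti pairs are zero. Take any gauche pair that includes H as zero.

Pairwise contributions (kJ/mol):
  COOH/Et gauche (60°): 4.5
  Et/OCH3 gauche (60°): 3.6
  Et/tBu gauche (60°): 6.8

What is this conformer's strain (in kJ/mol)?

19.4 kJ/mol

This conformer (staggered): Et–tBu gauche, Et–COOH gauche, Et–COOH gauche, Et–OCH3 gauche; 6.8 + 4.5 + 4.5 + 3.6 = 19.4 kJ/mol.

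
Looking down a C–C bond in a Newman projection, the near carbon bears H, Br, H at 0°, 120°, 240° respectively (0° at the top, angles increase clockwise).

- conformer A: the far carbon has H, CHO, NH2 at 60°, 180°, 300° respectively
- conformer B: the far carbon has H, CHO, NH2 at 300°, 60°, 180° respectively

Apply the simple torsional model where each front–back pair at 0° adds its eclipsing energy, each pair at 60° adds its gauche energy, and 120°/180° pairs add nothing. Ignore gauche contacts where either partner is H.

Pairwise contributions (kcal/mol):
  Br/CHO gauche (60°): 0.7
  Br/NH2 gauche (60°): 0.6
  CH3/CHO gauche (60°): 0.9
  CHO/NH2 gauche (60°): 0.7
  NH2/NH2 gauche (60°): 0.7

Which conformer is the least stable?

B

A (staggered): Br(120°)/CHO(180°) gauche 0.7 → 0.7 kcal/mol.
B (staggered): Br(120°)/CHO(60°) gauche 0.7; Br(120°)/NH2(180°) gauche 0.6 → 1.3 kcal/mol.
B has the highest total (1.3 kcal/mol).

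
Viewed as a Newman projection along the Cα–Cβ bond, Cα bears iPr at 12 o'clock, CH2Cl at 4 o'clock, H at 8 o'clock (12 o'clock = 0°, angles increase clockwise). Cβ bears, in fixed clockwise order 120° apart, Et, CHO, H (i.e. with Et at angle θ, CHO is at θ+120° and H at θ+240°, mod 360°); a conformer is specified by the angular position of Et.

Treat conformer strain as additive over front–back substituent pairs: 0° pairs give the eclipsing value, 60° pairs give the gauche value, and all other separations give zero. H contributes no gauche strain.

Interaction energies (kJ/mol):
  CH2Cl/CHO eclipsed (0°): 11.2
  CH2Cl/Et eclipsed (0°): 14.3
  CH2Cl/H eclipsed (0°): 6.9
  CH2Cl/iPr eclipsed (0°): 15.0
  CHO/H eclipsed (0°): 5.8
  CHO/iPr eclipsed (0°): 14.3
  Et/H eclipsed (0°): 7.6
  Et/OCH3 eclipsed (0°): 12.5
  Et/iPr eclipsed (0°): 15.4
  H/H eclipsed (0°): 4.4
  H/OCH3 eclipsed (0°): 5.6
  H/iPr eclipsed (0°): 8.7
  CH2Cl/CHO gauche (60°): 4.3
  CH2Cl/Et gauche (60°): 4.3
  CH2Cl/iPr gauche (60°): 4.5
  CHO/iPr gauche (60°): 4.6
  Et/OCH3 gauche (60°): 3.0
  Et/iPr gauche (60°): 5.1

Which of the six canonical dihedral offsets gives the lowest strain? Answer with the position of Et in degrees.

180°

Et at 0° (eclipsed): iPr–Et eclipsed, CH2Cl–CHO eclipsed, H–H eclipsed; 15.4 + 11.2 + 4.4 = 31.0 kJ/mol.
Et at 60° (staggered): iPr–Et gauche, CH2Cl–Et gauche, CH2Cl–CHO gauche; 5.1 + 4.3 + 4.3 = 13.7 kJ/mol.
Et at 120° (eclipsed): iPr–H eclipsed, CH2Cl–Et eclipsed, H–CHO eclipsed; 8.7 + 14.3 + 5.8 = 28.8 kJ/mol.
Et at 180° (staggered): iPr–CHO gauche, CH2Cl–Et gauche; 4.6 + 4.3 = 8.9 kJ/mol.
Et at 240° (eclipsed): iPr–CHO eclipsed, CH2Cl–H eclipsed, H–Et eclipsed; 14.3 + 6.9 + 7.6 = 28.8 kJ/mol.
Et at 300° (staggered): iPr–Et gauche, iPr–CHO gauche, CH2Cl–CHO gauche; 5.1 + 4.6 + 4.3 = 14.0 kJ/mol.
The minimum (8.9 kJ/mol) occurs with Et at 180°.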